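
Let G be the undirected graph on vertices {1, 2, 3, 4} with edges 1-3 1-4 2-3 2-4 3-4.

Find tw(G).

A width-2 tree decomposition is:
Bags: B1 = {2, 3, 4}  B2 = {1, 3, 4}
Tree: B1–B2
Every bag has size at most 3, so the width is 3 − 1 = 2 and tw(G) ≤ 2. On the other hand G contains the 3-clique {1, 3, 4}. A clique must lie in a single bag of any decomposition, so no decomposition can have width below 2. Therefore the treewidth is 2.

2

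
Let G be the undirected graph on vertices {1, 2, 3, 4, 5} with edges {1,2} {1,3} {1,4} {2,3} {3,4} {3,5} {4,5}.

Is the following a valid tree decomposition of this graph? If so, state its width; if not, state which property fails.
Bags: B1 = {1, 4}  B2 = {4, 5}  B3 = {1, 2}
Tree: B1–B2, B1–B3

A tree decomposition must satisfy three properties: every vertex lies in some bag; for every edge, both endpoints lie together in some bag; and for every vertex, the bags containing it form a connected subtree. Here vertex 3 appears in no bag, so the decomposition is invalid.

No — vertex 3 appears in no bag.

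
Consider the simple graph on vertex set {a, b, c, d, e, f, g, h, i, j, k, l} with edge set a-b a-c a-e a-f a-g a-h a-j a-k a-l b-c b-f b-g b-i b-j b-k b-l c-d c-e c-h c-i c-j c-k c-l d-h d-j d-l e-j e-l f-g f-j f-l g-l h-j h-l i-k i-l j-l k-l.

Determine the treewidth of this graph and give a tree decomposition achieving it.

Treewidth 4.
One such decomposition:
Bags: B1 = {a, b, c, j, l}  B2 = {a, b, f, j, l}  B3 = {a, c, e, j, l}  B4 = {a, b, c, k, l}  B5 = {a, b, f, g, l}  B6 = {b, c, i, k, l}  B7 = {a, c, h, j, l}  B8 = {c, d, h, j, l}
Tree: B1–B2, B1–B3, B1–B4, B2–B5, B4–B6, B3–B7, B7–B8

Each bag holds 5 vertices, so the decomposition has width 4, which upper-bounds the treewidth. On the other hand G contains the 5-clique {a, b, f, g, l}. A clique must lie in a single bag of any decomposition, so no decomposition can have width below 4. Hence tw(G) = 4 exactly.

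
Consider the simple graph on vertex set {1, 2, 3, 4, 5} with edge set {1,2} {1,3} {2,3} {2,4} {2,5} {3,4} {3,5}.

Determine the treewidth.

A width-2 tree decomposition is:
Bags: B1 = {2, 3, 4}  B2 = {1, 2, 3}  B3 = {2, 3, 5}
Tree: B1–B2, B1–B3
Every bag has size at most 3, so the width is 3 − 1 = 2 and tw(G) ≤ 2. Conversely, {1, 2, 3} is a clique of size 3, and the vertices of any clique must share a bag in every tree decomposition; so some bag has ≥ 3 vertices and tw(G) ≥ 2. Therefore the treewidth is 2.

2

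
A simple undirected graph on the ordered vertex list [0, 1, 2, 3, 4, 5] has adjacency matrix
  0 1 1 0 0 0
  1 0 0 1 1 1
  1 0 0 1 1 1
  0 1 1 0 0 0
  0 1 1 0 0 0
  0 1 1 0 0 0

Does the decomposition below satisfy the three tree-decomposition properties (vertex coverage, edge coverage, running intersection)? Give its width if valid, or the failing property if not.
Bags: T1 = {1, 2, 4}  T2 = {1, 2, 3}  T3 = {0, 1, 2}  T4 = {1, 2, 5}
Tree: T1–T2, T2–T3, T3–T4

Yes; width 2.

Every vertex of G appears in some bag (union = {0, 1, 2, 3, 4, 5}); every edge is covered by a bag; and for each vertex v the set of bags containing v is connected in the bag tree. The decomposition is therefore valid. The largest bag has 3 vertices, so the width is 2.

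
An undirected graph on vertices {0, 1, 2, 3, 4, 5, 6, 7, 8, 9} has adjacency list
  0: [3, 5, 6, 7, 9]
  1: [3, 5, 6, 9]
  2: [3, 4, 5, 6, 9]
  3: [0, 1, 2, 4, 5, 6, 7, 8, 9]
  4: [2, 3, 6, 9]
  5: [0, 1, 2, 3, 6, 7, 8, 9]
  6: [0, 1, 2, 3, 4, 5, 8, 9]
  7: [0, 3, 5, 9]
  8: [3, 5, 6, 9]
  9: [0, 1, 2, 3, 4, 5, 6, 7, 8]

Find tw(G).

4

A width-4 tree decomposition is:
Bags: B1 = {2, 3, 5, 6, 9}  B2 = {0, 3, 5, 6, 9}  B3 = {2, 3, 4, 6, 9}  B4 = {1, 3, 5, 6, 9}  B5 = {0, 3, 5, 7, 9}  B6 = {3, 5, 6, 8, 9}
Tree: B1–B2, B1–B3, B2–B4, B2–B5, B2–B6
The largest bag has 5 vertices, giving width 4; this decomposition certifies tw(G) ≤ 4. Conversely, {2, 3, 4, 6, 9} is a clique of size 5, and the vertices of any clique must share a bag in every tree decomposition; so some bag has ≥ 5 vertices and tw(G) ≥ 4. The upper and lower bounds meet at 4, so that is the treewidth.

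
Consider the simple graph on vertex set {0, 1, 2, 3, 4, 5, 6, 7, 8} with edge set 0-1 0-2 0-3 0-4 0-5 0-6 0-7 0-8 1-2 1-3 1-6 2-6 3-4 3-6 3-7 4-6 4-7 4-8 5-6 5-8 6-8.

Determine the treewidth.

A width-3 tree decomposition is:
Bags: B1 = {0, 3, 4, 6}  B2 = {0, 1, 3, 6}  B3 = {0, 4, 6, 8}  B4 = {0, 5, 6, 8}  B5 = {0, 3, 4, 7}  B6 = {0, 1, 2, 6}
Tree: B1–B2, B1–B3, B3–B4, B1–B5, B2–B6
The largest bag has 4 vertices, giving width 3; this decomposition certifies tw(G) ≤ 3. For the lower bound, the 4 vertices {0, 4, 6, 8} are pairwise adjacent, and any tree decomposition puts a clique entirely inside one bag — forcing width ≥ 3. The upper and lower bounds meet at 3, so that is the treewidth.

3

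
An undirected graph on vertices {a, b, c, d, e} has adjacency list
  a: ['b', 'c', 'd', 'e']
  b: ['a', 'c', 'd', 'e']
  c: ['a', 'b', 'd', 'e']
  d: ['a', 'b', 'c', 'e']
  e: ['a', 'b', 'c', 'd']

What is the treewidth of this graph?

4

A width-4 tree decomposition is:
Bags: B1 = {a, b, c, d, e}
Tree: (single bag)
With just one bag of size 5, the width is 5 − 1 = 4, so tw(G) ≤ 4. Conversely, {a, b, c, d, e} is a clique of size 5, and the vertices of any clique must share a bag in every tree decomposition; so some bag has ≥ 5 vertices and tw(G) ≥ 4. The upper and lower bounds meet at 4, so that is the treewidth.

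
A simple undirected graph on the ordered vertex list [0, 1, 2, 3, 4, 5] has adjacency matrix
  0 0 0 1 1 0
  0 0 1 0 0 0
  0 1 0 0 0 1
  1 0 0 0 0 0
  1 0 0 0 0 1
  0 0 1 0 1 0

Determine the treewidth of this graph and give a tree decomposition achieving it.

The largest bag has 2 vertices, giving width 1; this decomposition certifies tw(G) ≤ 1. Any graph with an edge has treewidth ≥ 1, and G has the edge 3–0. The upper and lower bounds meet at 1, so that is the treewidth.

Treewidth 1.
One optimal decomposition is:
Bags: B1 = {0, 3}  B2 = {0, 4}  B3 = {4, 5}  B4 = {2, 5}  B5 = {1, 2}
Tree: B1–B2, B2–B3, B3–B4, B4–B5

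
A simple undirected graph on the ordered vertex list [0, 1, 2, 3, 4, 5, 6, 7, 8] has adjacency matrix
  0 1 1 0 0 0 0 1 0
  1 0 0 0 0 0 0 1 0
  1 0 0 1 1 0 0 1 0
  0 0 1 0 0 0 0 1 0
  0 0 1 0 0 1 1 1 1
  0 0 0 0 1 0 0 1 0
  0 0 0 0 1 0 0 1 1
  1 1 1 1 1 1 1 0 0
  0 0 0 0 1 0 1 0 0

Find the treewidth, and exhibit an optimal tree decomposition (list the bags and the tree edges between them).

Every bag has size at most 3, so the width is 3 − 1 = 2 and tw(G) ≤ 2. On the other hand G contains the 3-clique {4, 6, 8}. A clique must lie in a single bag of any decomposition, so no decomposition can have width below 2. Combining the bounds, tw(G) = 2.

Treewidth 2.
One such decomposition:
Bags: B1 = {4, 6, 7}  B2 = {2, 4, 7}  B3 = {2, 3, 7}  B4 = {4, 6, 8}  B5 = {4, 5, 7}  B6 = {0, 2, 7}  B7 = {0, 1, 7}
Tree: B1–B2, B2–B3, B1–B4, B2–B5, B3–B6, B6–B7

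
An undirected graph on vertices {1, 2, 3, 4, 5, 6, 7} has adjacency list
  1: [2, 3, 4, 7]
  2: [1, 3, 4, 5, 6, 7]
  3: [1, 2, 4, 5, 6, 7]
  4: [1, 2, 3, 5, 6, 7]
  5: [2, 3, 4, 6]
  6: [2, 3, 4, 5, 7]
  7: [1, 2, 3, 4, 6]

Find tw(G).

4

A width-4 tree decomposition is:
Bags: B1 = {2, 3, 4, 6, 7}  B2 = {1, 2, 3, 4, 7}  B3 = {2, 3, 4, 5, 6}
Tree: B1–B2, B1–B3
The largest bag has 5 vertices, giving width 4; this decomposition certifies tw(G) ≤ 4. Conversely, {1, 2, 3, 4, 7} is a clique of size 5, and the vertices of any clique must share a bag in every tree decomposition; so some bag has ≥ 5 vertices and tw(G) ≥ 4. Therefore the treewidth is 4.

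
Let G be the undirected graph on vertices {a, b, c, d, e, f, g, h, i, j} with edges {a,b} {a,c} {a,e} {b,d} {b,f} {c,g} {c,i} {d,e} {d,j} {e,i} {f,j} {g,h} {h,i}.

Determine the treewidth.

2

A width-2 tree decomposition is:
Bags: B1 = {b, f, j}  B2 = {b, d, j}  B3 = {a, b, d}  B4 = {a, d, e}  B5 = {a, c, e}  B6 = {c, e, i}  B7 = {c, g, i}  B8 = {g, h, i}
Tree: B1–B2, B2–B3, B3–B4, B4–B5, B5–B6, B6–B7, B7–B8
Every bag has size at most 3, so the width is 3 − 1 = 2 and tw(G) ≤ 2. The edges f–j–d–b–f form a cycle, so G is not a tree and its treewidth is at least 2. The upper and lower bounds meet at 2, so that is the treewidth.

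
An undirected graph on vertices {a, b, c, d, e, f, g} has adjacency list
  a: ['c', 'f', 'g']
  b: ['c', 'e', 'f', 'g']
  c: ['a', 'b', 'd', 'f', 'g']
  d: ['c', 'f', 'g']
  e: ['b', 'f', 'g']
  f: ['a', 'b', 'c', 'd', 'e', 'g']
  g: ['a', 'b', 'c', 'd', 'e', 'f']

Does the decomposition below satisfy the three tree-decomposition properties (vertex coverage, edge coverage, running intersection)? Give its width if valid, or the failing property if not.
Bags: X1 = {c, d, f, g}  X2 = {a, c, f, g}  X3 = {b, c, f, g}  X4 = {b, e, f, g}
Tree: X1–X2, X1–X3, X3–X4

Yes; width 3.

Every vertex of G appears in some bag (union = {a, b, c, d, e, f, g}); every edge is covered by a bag; and for each vertex v the set of bags containing v is connected in the bag tree. The decomposition is therefore valid. The largest bag has 4 vertices, so the width is 3.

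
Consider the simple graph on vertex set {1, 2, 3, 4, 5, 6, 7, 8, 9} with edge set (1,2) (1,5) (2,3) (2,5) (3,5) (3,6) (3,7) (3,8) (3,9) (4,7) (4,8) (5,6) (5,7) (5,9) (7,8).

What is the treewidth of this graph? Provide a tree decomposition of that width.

Treewidth 2.
One such decomposition:
Bags: B1 = {3, 7, 8}  B2 = {3, 5, 7}  B3 = {2, 3, 5}  B4 = {3, 5, 6}  B5 = {4, 7, 8}  B6 = {1, 2, 5}  B7 = {3, 5, 9}
Tree: B1–B2, B2–B3, B3–B4, B1–B5, B3–B6, B3–B7

Every bag has size at most 3, so the width is 3 − 1 = 2 and tw(G) ≤ 2. For the lower bound, the 3 vertices {1, 2, 5} are pairwise adjacent, and any tree decomposition puts a clique entirely inside one bag — forcing width ≥ 2. The upper and lower bounds meet at 2, so that is the treewidth.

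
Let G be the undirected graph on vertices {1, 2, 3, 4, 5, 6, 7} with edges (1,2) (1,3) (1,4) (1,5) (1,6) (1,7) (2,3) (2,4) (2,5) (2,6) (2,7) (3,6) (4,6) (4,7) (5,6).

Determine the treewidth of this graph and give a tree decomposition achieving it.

Every bag has size at most 4, so the width is 4 − 1 = 3 and tw(G) ≤ 3. Conversely, {1, 2, 3, 6} is a clique of size 4, and the vertices of any clique must share a bag in every tree decomposition; so some bag has ≥ 4 vertices and tw(G) ≥ 3. The upper and lower bounds meet at 3, so that is the treewidth.

Treewidth 3.
One such decomposition:
Bags: B1 = {1, 2, 4, 7}  B2 = {1, 2, 4, 6}  B3 = {1, 2, 5, 6}  B4 = {1, 2, 3, 6}
Tree: B1–B2, B2–B3, B3–B4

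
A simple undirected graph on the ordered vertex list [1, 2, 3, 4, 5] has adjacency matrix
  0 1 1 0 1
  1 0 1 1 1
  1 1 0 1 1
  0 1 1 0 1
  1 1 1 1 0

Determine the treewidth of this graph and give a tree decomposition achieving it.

Each bag holds 4 vertices, so the decomposition has width 3, which upper-bounds the treewidth. For the lower bound, the 4 vertices {1, 2, 3, 5} are pairwise adjacent, and any tree decomposition puts a clique entirely inside one bag — forcing width ≥ 3. The upper and lower bounds meet at 3, so that is the treewidth.

Treewidth 3.
Bags: B1 = {2, 3, 4, 5}  B2 = {1, 2, 3, 5}
Tree: B1–B2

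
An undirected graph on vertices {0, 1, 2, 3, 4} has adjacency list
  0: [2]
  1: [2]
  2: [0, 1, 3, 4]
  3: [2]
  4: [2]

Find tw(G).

1

A width-1 tree decomposition is:
Bags: B1 = {0, 2}  B2 = {2, 4}  B3 = {2, 3}  B4 = {1, 2}
Tree: B1–B2, B2–B3, B1–B4
The largest bag has 2 vertices, giving width 1; this decomposition certifies tw(G) ≤ 1. G has an edge, so its treewidth is at least 1. Therefore the treewidth is 1.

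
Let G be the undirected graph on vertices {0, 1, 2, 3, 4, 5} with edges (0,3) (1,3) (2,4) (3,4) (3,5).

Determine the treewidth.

A width-1 tree decomposition is:
Bags: B1 = {0, 3}  B2 = {3, 4}  B3 = {2, 4}  B4 = {3, 5}  B5 = {1, 3}
Tree: B1–B2, B2–B3, B1–B4, B1–B5
Each bag holds 2 vertices, so the decomposition has width 1, which upper-bounds the treewidth. Any graph with an edge has treewidth ≥ 1, and G has the edge 0–3. Therefore the treewidth is 1.

1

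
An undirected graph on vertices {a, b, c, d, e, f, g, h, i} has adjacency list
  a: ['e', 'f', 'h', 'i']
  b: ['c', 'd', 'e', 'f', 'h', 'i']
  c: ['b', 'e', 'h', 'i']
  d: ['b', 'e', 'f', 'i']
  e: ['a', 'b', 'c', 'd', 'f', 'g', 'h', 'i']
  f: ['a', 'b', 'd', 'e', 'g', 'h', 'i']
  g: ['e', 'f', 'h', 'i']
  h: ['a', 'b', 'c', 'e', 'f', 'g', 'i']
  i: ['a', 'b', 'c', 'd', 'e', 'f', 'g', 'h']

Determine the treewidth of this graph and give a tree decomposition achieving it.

Treewidth 4.
One optimal decomposition is:
Bags: B1 = {b, e, f, h, i}  B2 = {a, e, f, h, i}  B3 = {e, f, g, h, i}  B4 = {b, c, e, h, i}  B5 = {b, d, e, f, i}
Tree: B1–B2, B2–B3, B1–B4, B1–B5

Each bag holds 5 vertices, so the decomposition has width 4, which upper-bounds the treewidth. For the lower bound, the 5 vertices {b, c, e, h, i} are pairwise adjacent, and any tree decomposition puts a clique entirely inside one bag — forcing width ≥ 4. The upper and lower bounds meet at 4, so that is the treewidth.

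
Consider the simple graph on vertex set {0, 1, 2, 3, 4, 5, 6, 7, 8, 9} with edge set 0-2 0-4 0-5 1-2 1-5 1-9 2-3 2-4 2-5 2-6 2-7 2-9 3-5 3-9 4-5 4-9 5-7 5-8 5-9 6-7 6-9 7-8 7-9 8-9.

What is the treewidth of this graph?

3

A width-3 tree decomposition is:
Bags: B1 = {2, 3, 5, 9}  B2 = {2, 4, 5, 9}  B3 = {2, 5, 7, 9}  B4 = {2, 6, 7, 9}  B5 = {5, 7, 8, 9}  B6 = {0, 2, 4, 5}  B7 = {1, 2, 5, 9}
Tree: B1–B2, B1–B3, B3–B4, B3–B5, B2–B6, B2–B7
The largest bag has 4 vertices, giving width 3; this decomposition certifies tw(G) ≤ 3. Conversely, {5, 7, 8, 9} is a clique of size 4, and the vertices of any clique must share a bag in every tree decomposition; so some bag has ≥ 4 vertices and tw(G) ≥ 3. The upper and lower bounds meet at 3, so that is the treewidth.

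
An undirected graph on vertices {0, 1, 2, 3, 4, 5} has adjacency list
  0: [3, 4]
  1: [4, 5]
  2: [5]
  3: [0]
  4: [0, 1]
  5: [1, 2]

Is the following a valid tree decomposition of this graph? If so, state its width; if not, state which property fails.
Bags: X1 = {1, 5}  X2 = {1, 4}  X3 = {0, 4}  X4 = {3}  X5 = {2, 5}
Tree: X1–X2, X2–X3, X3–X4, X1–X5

No — edge (0,3) lies in no bag.

A tree decomposition must satisfy three properties: every vertex lies in some bag; for every edge, both endpoints lie together in some bag; and for every vertex, the bags containing it form a connected subtree. Here edge (0,3) lies in no bag, so the decomposition is invalid.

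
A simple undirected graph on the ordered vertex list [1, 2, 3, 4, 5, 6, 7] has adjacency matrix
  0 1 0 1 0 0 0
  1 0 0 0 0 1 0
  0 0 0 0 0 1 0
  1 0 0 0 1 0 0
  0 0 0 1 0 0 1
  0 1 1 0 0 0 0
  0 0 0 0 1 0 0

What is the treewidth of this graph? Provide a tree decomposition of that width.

Treewidth 1.
Bags: B1 = {5, 7}  B2 = {4, 5}  B3 = {1, 4}  B4 = {1, 2}  B5 = {2, 6}  B6 = {3, 6}
Tree: B1–B2, B2–B3, B3–B4, B4–B5, B5–B6

The largest bag has 2 vertices, giving width 1; this decomposition certifies tw(G) ≤ 1. Any graph with an edge has treewidth ≥ 1, and G has the edge 7–5. The upper and lower bounds meet at 1, so that is the treewidth.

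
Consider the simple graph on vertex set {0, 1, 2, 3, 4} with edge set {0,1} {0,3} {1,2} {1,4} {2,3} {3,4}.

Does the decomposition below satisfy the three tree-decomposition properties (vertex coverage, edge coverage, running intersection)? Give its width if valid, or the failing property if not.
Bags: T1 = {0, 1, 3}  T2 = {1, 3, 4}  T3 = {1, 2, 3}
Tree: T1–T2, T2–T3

Vertex coverage: the bags together contain {0, 1, 2, 3, 4}, the full vertex set. Edge coverage: each edge of G has both endpoints in at least one bag. Running intersection: for every vertex, the bags containing it form a connected subtree. All three properties hold, so this is a valid tree decomposition of width max|bag| − 1 = 2, and hence tw(G) ≤ 2.

Yes; width 2.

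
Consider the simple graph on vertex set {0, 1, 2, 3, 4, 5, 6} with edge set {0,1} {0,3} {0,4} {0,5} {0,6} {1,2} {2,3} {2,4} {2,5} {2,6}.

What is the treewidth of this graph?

2

A width-2 tree decomposition is:
Bags: B1 = {0, 2, 5}  B2 = {0, 2, 3}  B3 = {0, 2, 6}  B4 = {0, 1, 2}  B5 = {0, 2, 4}
Tree: B1–B2, B2–B3, B3–B4, B4–B5
Every bag has size at most 3, so the width is 3 − 1 = 2 and tw(G) ≤ 2. Since 0–5–2–3–0 is a cycle in G, G is not acyclic. Forests are exactly the graphs of treewidth ≤ 1, so tw(G) ≥ 2. Hence tw(G) = 2 exactly.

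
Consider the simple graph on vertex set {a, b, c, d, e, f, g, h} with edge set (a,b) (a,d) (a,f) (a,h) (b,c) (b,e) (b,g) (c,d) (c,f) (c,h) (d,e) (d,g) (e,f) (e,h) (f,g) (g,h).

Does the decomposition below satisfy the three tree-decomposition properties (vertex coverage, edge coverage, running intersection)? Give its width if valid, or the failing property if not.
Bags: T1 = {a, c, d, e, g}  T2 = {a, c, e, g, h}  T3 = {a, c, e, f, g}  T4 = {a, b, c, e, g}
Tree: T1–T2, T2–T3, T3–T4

Yes; width 4.

Checking the three conditions: (i) the bags cover all of {a, b, c, d, e, f, g, h}; (ii) for each edge, some bag contains both endpoints; (iii) the bags containing any fixed vertex form a subtree. All hold, so the decomposition is valid with width 5 − 1 = 4.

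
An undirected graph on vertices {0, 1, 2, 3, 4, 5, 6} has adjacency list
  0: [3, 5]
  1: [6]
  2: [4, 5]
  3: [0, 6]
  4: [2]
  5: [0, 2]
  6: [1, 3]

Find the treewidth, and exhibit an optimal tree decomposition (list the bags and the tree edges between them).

The largest bag has 2 vertices, giving width 1; this decomposition certifies tw(G) ≤ 1. Any graph with an edge has treewidth ≥ 1, and G has the edge 4–2. Hence tw(G) = 1 exactly.

Treewidth 1.
Bags: B1 = {2, 4}  B2 = {2, 5}  B3 = {0, 5}  B4 = {0, 3}  B5 = {3, 6}  B6 = {1, 6}
Tree: B1–B2, B2–B3, B3–B4, B4–B5, B5–B6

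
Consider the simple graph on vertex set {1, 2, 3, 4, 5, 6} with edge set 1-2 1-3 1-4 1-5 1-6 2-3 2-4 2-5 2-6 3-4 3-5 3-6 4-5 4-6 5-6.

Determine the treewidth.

5

A width-5 tree decomposition is:
Bags: B1 = {1, 2, 3, 4, 5, 6}
Tree: (single bag)
With just one bag of size 6, the width is 6 − 1 = 5, so tw(G) ≤ 5. On the other hand G contains the 6-clique {1, 2, 3, 4, 5, 6}. A clique must lie in a single bag of any decomposition, so no decomposition can have width below 5. The upper and lower bounds meet at 5, so that is the treewidth.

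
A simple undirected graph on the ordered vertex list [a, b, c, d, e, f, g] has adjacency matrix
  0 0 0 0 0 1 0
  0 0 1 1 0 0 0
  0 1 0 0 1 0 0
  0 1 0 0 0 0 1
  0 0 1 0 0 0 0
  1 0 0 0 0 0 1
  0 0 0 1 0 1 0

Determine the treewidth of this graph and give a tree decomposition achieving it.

Every bag has size at most 2, so the width is 2 − 1 = 1 and tw(G) ≤ 1. Since G has at least one edge (e.g. e–c), it is not an edgeless graph, so tw(G) ≥ 1. Therefore the treewidth is 1.

Treewidth 1.
One such decomposition:
Bags: B1 = {c, e}  B2 = {b, c}  B3 = {b, d}  B4 = {d, g}  B5 = {f, g}  B6 = {a, f}
Tree: B1–B2, B2–B3, B3–B4, B4–B5, B5–B6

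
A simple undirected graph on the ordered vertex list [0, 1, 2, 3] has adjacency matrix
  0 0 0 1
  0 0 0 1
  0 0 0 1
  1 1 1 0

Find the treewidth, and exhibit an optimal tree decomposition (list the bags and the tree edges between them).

Treewidth 1.
One optimal decomposition is:
Bags: B1 = {1, 3}  B2 = {2, 3}  B3 = {0, 3}
Tree: B1–B2, B2–B3

Each bag holds 2 vertices, so the decomposition has width 1, which upper-bounds the treewidth. Since G has at least one edge (e.g. 3–1), it is not an edgeless graph, so tw(G) ≥ 1. The upper and lower bounds meet at 1, so that is the treewidth.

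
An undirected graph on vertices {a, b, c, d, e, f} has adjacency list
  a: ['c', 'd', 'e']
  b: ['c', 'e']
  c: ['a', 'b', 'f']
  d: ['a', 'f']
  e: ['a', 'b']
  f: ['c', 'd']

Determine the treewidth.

2

A width-2 tree decomposition is:
Bags: B1 = {a, d, f}  B2 = {a, c, f}  B3 = {a, c, e}  B4 = {b, c, e}
Tree: B1–B2, B2–B3, B3–B4
Each bag holds 3 vertices, so the decomposition has width 2, which upper-bounds the treewidth. For the lower bound, G contains the cycle d–f–c–a–d, so G is not a forest; only forests have treewidth ≤ 1, hence tw(G) ≥ 2. The upper and lower bounds meet at 2, so that is the treewidth.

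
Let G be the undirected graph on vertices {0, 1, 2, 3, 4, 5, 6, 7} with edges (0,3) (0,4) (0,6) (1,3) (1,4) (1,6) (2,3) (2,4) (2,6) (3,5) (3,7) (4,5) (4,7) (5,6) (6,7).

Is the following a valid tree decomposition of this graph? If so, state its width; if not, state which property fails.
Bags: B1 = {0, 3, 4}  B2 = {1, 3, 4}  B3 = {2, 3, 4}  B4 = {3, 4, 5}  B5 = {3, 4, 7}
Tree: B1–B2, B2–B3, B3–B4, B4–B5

A tree decomposition must satisfy three properties: every vertex lies in some bag; for every edge, both endpoints lie together in some bag; and for every vertex, the bags containing it form a connected subtree. Here vertex 6 appears in no bag, so the decomposition is invalid.

No — vertex 6 appears in no bag.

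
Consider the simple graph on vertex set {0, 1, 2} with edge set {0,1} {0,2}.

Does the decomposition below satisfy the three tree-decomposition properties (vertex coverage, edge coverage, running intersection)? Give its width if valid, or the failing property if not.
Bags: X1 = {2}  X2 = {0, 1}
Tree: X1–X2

No — edge (0,2) lies in no bag.

A tree decomposition must satisfy three properties: every vertex lies in some bag; for every edge, both endpoints lie together in some bag; and for every vertex, the bags containing it form a connected subtree. Here edge (0,2) lies in no bag, so the decomposition is invalid.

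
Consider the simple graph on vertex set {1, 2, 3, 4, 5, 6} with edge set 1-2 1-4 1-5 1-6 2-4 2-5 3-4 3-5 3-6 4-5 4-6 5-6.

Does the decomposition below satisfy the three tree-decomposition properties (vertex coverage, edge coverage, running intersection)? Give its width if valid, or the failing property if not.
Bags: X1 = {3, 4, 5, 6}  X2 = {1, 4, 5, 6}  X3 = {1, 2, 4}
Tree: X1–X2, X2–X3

No — edge (5,2) lies in no bag.

A tree decomposition must satisfy three properties: every vertex lies in some bag; for every edge, both endpoints lie together in some bag; and for every vertex, the bags containing it form a connected subtree. Here edge (5,2) lies in no bag, so the decomposition is invalid.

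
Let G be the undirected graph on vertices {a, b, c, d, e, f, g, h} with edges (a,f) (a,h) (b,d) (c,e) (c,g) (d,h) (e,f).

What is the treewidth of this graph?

1

A width-1 tree decomposition is:
Bags: B1 = {b, d}  B2 = {d, h}  B3 = {a, h}  B4 = {a, f}  B5 = {e, f}  B6 = {c, e}  B7 = {c, g}
Tree: B1–B2, B2–B3, B3–B4, B4–B5, B5–B6, B6–B7
Every bag has size at most 2, so the width is 2 − 1 = 1 and tw(G) ≤ 1. Any graph with an edge has treewidth ≥ 1, and G has the edge b–d. Combining the bounds, tw(G) = 1.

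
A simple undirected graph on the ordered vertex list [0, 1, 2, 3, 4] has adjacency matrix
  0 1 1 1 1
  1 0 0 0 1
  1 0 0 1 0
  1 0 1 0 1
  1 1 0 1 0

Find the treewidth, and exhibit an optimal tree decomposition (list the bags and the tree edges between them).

Every bag has size at most 3, so the width is 3 − 1 = 2 and tw(G) ≤ 2. On the other hand G contains the 3-clique {0, 1, 4}. A clique must lie in a single bag of any decomposition, so no decomposition can have width below 2. Hence tw(G) = 2 exactly.

Treewidth 2.
Bags: B1 = {0, 2, 3}  B2 = {0, 3, 4}  B3 = {0, 1, 4}
Tree: B1–B2, B2–B3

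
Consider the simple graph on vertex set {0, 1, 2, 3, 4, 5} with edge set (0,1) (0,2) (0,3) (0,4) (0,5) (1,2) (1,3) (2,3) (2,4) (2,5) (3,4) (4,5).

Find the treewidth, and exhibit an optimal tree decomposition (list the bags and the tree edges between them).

Every bag has size at most 4, so the width is 4 − 1 = 3 and tw(G) ≤ 3. On the other hand G contains the 4-clique {0, 1, 2, 3}. A clique must lie in a single bag of any decomposition, so no decomposition can have width below 3. Combining the bounds, tw(G) = 3.

Treewidth 3.
One optimal decomposition is:
Bags: B1 = {0, 2, 3, 4}  B2 = {0, 1, 2, 3}  B3 = {0, 2, 4, 5}
Tree: B1–B2, B1–B3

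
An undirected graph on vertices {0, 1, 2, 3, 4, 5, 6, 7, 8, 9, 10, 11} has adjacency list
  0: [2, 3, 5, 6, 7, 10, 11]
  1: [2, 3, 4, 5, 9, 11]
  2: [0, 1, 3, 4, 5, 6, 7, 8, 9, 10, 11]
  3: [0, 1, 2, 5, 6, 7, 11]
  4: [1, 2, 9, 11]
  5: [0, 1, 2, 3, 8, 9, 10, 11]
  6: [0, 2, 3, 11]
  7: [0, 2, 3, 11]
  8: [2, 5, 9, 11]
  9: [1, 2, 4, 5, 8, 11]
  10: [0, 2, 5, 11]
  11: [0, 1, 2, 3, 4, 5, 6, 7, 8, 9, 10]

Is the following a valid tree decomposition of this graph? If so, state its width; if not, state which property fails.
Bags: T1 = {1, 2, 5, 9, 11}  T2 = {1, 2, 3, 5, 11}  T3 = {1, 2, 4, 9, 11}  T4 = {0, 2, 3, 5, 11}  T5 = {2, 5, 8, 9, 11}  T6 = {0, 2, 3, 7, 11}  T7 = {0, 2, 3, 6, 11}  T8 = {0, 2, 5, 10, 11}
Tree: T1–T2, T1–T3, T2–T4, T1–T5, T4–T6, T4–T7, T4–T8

Yes; width 4.

Checking the three conditions: (i) the bags cover all of {0, 1, 2, 3, 4, 5, 6, 7, 8, 9, 10, 11}; (ii) for each edge, some bag contains both endpoints; (iii) the bags containing any fixed vertex form a subtree. All hold, so the decomposition is valid with width 5 − 1 = 4.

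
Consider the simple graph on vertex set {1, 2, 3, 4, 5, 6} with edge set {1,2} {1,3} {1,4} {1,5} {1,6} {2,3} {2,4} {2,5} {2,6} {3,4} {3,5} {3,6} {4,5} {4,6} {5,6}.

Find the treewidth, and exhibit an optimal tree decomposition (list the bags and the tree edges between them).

Treewidth 5.
One such decomposition:
Bags: B1 = {1, 2, 3, 4, 5, 6}
Tree: (single bag)

With just one bag of size 6, the width is 6 − 1 = 5, so tw(G) ≤ 5. On the other hand G contains the 6-clique {1, 2, 3, 4, 5, 6}. A clique must lie in a single bag of any decomposition, so no decomposition can have width below 5. The upper and lower bounds meet at 5, so that is the treewidth.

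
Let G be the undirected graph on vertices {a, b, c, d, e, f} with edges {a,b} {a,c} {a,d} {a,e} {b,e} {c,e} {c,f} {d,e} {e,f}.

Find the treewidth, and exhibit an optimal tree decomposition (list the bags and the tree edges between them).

Treewidth 2.
One such decomposition:
Bags: B1 = {a, c, e}  B2 = {a, d, e}  B3 = {a, b, e}  B4 = {c, e, f}
Tree: B1–B2, B2–B3, B1–B4

The largest bag has 3 vertices, giving width 2; this decomposition certifies tw(G) ≤ 2. For the lower bound, the 3 vertices {a, d, e} are pairwise adjacent, and any tree decomposition puts a clique entirely inside one bag — forcing width ≥ 2. Combining the bounds, tw(G) = 2.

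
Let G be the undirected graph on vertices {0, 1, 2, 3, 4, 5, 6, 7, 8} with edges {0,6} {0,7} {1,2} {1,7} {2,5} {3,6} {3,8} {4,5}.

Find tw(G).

1

A width-1 tree decomposition is:
Bags: B1 = {4, 5}  B2 = {2, 5}  B3 = {1, 2}  B4 = {1, 7}  B5 = {0, 7}  B6 = {0, 6}  B7 = {3, 6}  B8 = {3, 8}
Tree: B1–B2, B2–B3, B3–B4, B4–B5, B5–B6, B6–B7, B7–B8
Every bag has size at most 2, so the width is 2 − 1 = 1 and tw(G) ≤ 1. Any graph with an edge has treewidth ≥ 1, and G has the edge 4–5. Hence tw(G) = 1 exactly.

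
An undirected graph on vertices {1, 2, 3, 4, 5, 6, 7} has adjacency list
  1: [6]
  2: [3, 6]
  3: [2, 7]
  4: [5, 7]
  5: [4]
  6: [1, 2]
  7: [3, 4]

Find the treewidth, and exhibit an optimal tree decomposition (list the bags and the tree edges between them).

Treewidth 1.
Bags: B1 = {4, 5}  B2 = {4, 7}  B3 = {3, 7}  B4 = {2, 3}  B5 = {2, 6}  B6 = {1, 6}
Tree: B1–B2, B2–B3, B3–B4, B4–B5, B5–B6

Every bag has size at most 2, so the width is 2 − 1 = 1 and tw(G) ≤ 1. Since G has at least one edge (e.g. 5–4), it is not an edgeless graph, so tw(G) ≥ 1. Hence tw(G) = 1 exactly.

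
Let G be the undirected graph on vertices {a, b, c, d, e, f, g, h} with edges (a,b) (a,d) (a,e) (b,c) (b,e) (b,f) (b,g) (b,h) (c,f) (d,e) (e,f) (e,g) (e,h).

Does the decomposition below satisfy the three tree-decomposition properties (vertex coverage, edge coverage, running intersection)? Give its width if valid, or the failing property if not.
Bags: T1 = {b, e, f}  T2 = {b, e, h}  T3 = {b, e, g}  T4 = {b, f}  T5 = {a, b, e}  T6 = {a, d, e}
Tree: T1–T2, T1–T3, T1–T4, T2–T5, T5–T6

No — vertex c appears in no bag.

A tree decomposition must satisfy three properties: every vertex lies in some bag; for every edge, both endpoints lie together in some bag; and for every vertex, the bags containing it form a connected subtree. Here vertex c appears in no bag, so the decomposition is invalid.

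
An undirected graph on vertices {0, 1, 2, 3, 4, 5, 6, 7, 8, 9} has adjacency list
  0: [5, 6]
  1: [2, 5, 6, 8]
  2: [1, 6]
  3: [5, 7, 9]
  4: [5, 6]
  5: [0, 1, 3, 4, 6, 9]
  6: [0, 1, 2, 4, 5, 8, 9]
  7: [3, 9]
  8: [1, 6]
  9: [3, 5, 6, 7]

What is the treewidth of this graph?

2

A width-2 tree decomposition is:
Bags: B1 = {1, 5, 6}  B2 = {4, 5, 6}  B3 = {0, 5, 6}  B4 = {5, 6, 9}  B5 = {3, 5, 9}  B6 = {1, 6, 8}  B7 = {1, 2, 6}  B8 = {3, 7, 9}
Tree: B1–B2, B1–B3, B2–B4, B4–B5, B1–B6, B1–B7, B5–B8
Each bag holds 3 vertices, so the decomposition has width 2, which upper-bounds the treewidth. Conversely, {3, 5, 9} is a clique of size 3, and the vertices of any clique must share a bag in every tree decomposition; so some bag has ≥ 3 vertices and tw(G) ≥ 2. The upper and lower bounds meet at 2, so that is the treewidth.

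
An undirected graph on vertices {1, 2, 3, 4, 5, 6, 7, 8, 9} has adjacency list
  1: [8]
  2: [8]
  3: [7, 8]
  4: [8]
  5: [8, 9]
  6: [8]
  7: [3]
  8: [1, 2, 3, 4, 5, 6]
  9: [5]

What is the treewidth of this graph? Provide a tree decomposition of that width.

Treewidth 1.
One optimal decomposition is:
Bags: B1 = {2, 8}  B2 = {5, 8}  B3 = {3, 8}  B4 = {6, 8}  B5 = {3, 7}  B6 = {5, 9}  B7 = {1, 8}  B8 = {4, 8}
Tree: B1–B2, B2–B3, B2–B4, B3–B5, B2–B6, B2–B7, B7–B8

The largest bag has 2 vertices, giving width 1; this decomposition certifies tw(G) ≤ 1. Since G has at least one edge (e.g. 8–2), it is not an edgeless graph, so tw(G) ≥ 1. The upper and lower bounds meet at 1, so that is the treewidth.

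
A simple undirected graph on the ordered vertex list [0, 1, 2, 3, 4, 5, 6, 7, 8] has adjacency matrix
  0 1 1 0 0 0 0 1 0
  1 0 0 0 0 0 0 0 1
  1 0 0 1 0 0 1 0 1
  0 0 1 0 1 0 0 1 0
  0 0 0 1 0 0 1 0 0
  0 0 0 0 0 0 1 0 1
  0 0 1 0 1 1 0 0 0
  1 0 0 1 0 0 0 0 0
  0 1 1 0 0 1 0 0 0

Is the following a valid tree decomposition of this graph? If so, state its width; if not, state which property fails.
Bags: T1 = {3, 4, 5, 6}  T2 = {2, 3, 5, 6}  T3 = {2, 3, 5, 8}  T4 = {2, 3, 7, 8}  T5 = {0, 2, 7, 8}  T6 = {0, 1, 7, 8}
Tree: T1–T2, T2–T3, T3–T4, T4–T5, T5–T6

Every vertex of G appears in some bag (union = {0, 1, 2, 3, 4, 5, 6, 7, 8}); every edge is covered by a bag; and for each vertex v the set of bags containing v is connected in the bag tree. The decomposition is therefore valid. The largest bag has 4 vertices, so the width is 3.

Yes; width 3.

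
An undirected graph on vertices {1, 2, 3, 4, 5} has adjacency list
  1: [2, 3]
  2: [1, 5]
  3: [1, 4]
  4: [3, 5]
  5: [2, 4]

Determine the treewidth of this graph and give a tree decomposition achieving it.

The largest bag has 3 vertices, giving width 2; this decomposition certifies tw(G) ≤ 2. Since 5–2–1–3–4–5 is a cycle in G, G is not acyclic. Forests are exactly the graphs of treewidth ≤ 1, so tw(G) ≥ 2. Therefore the treewidth is 2.

Treewidth 2.
One such decomposition:
Bags: B1 = {1, 2, 5}  B2 = {1, 3, 5}  B3 = {3, 4, 5}
Tree: B1–B2, B2–B3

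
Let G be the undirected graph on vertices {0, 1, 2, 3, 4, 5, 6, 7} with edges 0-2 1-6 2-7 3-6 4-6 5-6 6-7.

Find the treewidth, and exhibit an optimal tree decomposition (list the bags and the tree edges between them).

Treewidth 1.
Bags: B1 = {6, 7}  B2 = {3, 6}  B3 = {2, 7}  B4 = {0, 2}  B5 = {4, 6}  B6 = {1, 6}  B7 = {5, 6}
Tree: B1–B2, B1–B3, B3–B4, B2–B5, B2–B6, B1–B7

Every bag has size at most 2, so the width is 2 − 1 = 1 and tw(G) ≤ 1. Any graph with an edge has treewidth ≥ 1, and G has the edge 7–6. Combining the bounds, tw(G) = 1.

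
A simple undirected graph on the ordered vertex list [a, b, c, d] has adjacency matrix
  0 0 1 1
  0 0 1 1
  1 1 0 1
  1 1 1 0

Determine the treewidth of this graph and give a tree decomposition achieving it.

Each bag holds 3 vertices, so the decomposition has width 2, which upper-bounds the treewidth. Conversely, {a, c, d} is a clique of size 3, and the vertices of any clique must share a bag in every tree decomposition; so some bag has ≥ 3 vertices and tw(G) ≥ 2. Hence tw(G) = 2 exactly.

Treewidth 2.
One such decomposition:
Bags: B1 = {a, c, d}  B2 = {b, c, d}
Tree: B1–B2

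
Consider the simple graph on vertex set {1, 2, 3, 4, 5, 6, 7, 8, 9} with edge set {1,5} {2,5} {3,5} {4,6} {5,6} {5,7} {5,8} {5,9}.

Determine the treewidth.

1

A width-1 tree decomposition is:
Bags: B1 = {5, 6}  B2 = {4, 6}  B3 = {5, 7}  B4 = {2, 5}  B5 = {1, 5}  B6 = {5, 8}  B7 = {3, 5}  B8 = {5, 9}
Tree: B1–B2, B1–B3, B3–B4, B1–B5, B5–B6, B3–B7, B1–B8
Each bag holds 2 vertices, so the decomposition has width 1, which upper-bounds the treewidth. Since G has at least one edge (e.g. 5–6), it is not an edgeless graph, so tw(G) ≥ 1. Hence tw(G) = 1 exactly.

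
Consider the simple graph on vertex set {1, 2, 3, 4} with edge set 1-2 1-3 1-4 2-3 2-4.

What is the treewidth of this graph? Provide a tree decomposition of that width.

The largest bag has 3 vertices, giving width 2; this decomposition certifies tw(G) ≤ 2. For the lower bound, the 3 vertices {1, 2, 3} are pairwise adjacent, and any tree decomposition puts a clique entirely inside one bag — forcing width ≥ 2. Combining the bounds, tw(G) = 2.

Treewidth 2.
One optimal decomposition is:
Bags: B1 = {1, 2, 4}  B2 = {1, 2, 3}
Tree: B1–B2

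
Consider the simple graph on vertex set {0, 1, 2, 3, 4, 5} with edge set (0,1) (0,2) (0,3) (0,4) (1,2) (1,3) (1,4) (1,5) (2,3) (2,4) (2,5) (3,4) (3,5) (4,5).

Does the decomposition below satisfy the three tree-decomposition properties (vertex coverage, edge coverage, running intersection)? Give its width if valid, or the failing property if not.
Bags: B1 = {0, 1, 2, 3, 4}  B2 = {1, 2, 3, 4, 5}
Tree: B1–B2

Yes; width 4.

Every vertex of G appears in some bag (union = {0, 1, 2, 3, 4, 5}); every edge is covered by a bag; and for each vertex v the set of bags containing v is connected in the bag tree. The decomposition is therefore valid. The largest bag has 5 vertices, so the width is 4.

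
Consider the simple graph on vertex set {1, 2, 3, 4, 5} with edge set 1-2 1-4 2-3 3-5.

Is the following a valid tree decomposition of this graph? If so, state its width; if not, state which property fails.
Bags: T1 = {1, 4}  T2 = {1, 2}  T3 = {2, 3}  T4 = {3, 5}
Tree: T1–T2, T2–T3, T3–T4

Checking the three conditions: (i) the bags cover all of {1, 2, 3, 4, 5}; (ii) for each edge, some bag contains both endpoints; (iii) the bags containing any fixed vertex form a subtree. All hold, so the decomposition is valid with width 2 − 1 = 1.

Yes; width 1.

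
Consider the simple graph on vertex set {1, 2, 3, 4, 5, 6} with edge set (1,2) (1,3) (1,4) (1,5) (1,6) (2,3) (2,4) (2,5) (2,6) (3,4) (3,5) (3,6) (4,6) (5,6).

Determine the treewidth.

4

A width-4 tree decomposition is:
Bags: B1 = {1, 2, 3, 5, 6}  B2 = {1, 2, 3, 4, 6}
Tree: B1–B2
Every bag has size at most 5, so the width is 5 − 1 = 4 and tw(G) ≤ 4. On the other hand G contains the 5-clique {1, 2, 3, 4, 6}. A clique must lie in a single bag of any decomposition, so no decomposition can have width below 4. Combining the bounds, tw(G) = 4.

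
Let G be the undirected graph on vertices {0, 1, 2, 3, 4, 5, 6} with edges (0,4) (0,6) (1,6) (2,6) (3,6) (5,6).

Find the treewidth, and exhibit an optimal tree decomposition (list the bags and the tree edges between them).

Treewidth 1.
One such decomposition:
Bags: B1 = {0, 6}  B2 = {0, 4}  B3 = {1, 6}  B4 = {2, 6}  B5 = {3, 6}  B6 = {5, 6}
Tree: B1–B2, B1–B3, B1–B4, B1–B5, B1–B6

Every bag has size at most 2, so the width is 2 − 1 = 1 and tw(G) ≤ 1. G has an edge, so its treewidth is at least 1. Combining the bounds, tw(G) = 1.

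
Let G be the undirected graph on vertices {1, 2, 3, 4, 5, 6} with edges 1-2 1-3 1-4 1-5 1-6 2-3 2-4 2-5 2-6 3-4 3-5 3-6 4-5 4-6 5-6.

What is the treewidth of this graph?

A width-5 tree decomposition is:
Bags: B1 = {1, 2, 3, 4, 5, 6}
Tree: (single bag)
With just one bag of size 6, the width is 6 − 1 = 5, so tw(G) ≤ 5. On the other hand G contains the 6-clique {1, 2, 3, 4, 5, 6}. A clique must lie in a single bag of any decomposition, so no decomposition can have width below 5. Combining the bounds, tw(G) = 5.

5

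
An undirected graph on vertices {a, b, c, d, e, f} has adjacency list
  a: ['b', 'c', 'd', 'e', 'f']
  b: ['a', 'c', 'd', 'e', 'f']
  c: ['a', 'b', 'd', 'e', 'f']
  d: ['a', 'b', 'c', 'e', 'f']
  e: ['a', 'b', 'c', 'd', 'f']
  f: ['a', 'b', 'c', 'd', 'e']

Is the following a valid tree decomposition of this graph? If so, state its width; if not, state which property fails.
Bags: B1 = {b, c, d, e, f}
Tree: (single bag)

A tree decomposition must satisfy three properties: every vertex lies in some bag; for every edge, both endpoints lie together in some bag; and for every vertex, the bags containing it form a connected subtree. Here vertex a appears in no bag, so the decomposition is invalid.

No — vertex a appears in no bag.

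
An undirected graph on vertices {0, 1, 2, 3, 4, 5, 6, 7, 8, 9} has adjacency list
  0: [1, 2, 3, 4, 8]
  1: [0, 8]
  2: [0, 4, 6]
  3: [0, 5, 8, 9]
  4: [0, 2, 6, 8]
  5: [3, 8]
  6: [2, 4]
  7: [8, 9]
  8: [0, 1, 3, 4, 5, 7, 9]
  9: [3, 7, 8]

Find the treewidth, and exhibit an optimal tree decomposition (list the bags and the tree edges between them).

Each bag holds 3 vertices, so the decomposition has width 2, which upper-bounds the treewidth. On the other hand G contains the 3-clique {0, 1, 8}. A clique must lie in a single bag of any decomposition, so no decomposition can have width below 2. Therefore the treewidth is 2.

Treewidth 2.
One such decomposition:
Bags: B1 = {0, 4, 8}  B2 = {0, 2, 4}  B3 = {0, 3, 8}  B4 = {0, 1, 8}  B5 = {3, 5, 8}  B6 = {2, 4, 6}  B7 = {3, 8, 9}  B8 = {7, 8, 9}
Tree: B1–B2, B1–B3, B1–B4, B3–B5, B2–B6, B5–B7, B7–B8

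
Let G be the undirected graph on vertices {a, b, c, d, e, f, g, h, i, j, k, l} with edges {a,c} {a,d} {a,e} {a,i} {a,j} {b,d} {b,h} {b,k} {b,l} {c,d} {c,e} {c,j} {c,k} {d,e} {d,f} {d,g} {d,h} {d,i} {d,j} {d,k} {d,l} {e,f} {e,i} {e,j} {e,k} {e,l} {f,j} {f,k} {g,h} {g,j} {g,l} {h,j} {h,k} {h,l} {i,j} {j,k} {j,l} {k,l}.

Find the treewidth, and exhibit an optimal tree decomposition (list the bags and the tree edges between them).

The largest bag has 5 vertices, giving width 4; this decomposition certifies tw(G) ≤ 4. On the other hand G contains the 5-clique {d, g, h, j, l}. A clique must lie in a single bag of any decomposition, so no decomposition can have width below 4. The upper and lower bounds meet at 4, so that is the treewidth.

Treewidth 4.
One such decomposition:
Bags: B1 = {d, e, j, k, l}  B2 = {c, d, e, j, k}  B3 = {d, e, f, j, k}  B4 = {a, c, d, e, j}  B5 = {d, h, j, k, l}  B6 = {b, d, h, k, l}  B7 = {d, g, h, j, l}  B8 = {a, d, e, i, j}
Tree: B1–B2, B1–B3, B2–B4, B1–B5, B5–B6, B5–B7, B4–B8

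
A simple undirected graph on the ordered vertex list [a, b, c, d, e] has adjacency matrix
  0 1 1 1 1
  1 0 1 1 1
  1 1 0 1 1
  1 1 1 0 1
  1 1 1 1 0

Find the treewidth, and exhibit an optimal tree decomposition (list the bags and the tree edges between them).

Treewidth 4.
One such decomposition:
Bags: B1 = {a, b, c, d, e}
Tree: (single bag)

With just one bag of size 5, the width is 5 − 1 = 4, so tw(G) ≤ 4. On the other hand G contains the 5-clique {a, b, c, d, e}. A clique must lie in a single bag of any decomposition, so no decomposition can have width below 4. Combining the bounds, tw(G) = 4.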